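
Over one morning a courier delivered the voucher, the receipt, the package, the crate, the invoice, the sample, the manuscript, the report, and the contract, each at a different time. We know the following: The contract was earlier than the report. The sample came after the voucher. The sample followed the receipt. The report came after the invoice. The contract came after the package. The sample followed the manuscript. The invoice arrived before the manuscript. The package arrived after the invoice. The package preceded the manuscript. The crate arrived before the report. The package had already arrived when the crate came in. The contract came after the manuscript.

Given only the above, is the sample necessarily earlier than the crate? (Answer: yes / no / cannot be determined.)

No chain of stated constraints runs from the sample to the crate, and none runs from the crate to the sample either.
So the relative order of the sample and the crate is not fixed by the given facts.

cannot be determined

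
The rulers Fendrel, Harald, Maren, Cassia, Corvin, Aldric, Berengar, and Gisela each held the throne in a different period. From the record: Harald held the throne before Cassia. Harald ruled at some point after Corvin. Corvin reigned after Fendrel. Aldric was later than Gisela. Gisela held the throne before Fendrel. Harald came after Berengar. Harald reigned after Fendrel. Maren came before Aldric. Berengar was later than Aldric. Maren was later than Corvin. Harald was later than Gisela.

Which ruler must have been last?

Every other ruler has a chain of constraints placing them before Cassia, so Cassia is last.

Cassia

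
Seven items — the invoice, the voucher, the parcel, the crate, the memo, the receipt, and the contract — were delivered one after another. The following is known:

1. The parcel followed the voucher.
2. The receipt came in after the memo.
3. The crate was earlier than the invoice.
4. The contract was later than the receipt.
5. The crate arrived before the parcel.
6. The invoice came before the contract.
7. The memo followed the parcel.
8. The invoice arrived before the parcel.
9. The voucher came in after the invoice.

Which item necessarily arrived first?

The crate has a chain of constraints placing it before every other item, so the crate must be first.

the crate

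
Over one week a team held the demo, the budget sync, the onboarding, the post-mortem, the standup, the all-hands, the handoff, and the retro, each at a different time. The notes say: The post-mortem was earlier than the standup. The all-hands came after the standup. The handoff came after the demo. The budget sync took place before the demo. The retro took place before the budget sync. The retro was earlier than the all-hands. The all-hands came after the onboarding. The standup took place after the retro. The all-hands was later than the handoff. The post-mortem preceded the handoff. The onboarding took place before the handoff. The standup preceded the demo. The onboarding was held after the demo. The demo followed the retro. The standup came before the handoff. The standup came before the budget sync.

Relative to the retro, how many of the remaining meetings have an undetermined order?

1

Forced after the retro: the all-hands, the budget sync, the demo, the handoff, the onboarding, and the standup.
That leaves the post-mortem with no forced order relative to the retro — 1.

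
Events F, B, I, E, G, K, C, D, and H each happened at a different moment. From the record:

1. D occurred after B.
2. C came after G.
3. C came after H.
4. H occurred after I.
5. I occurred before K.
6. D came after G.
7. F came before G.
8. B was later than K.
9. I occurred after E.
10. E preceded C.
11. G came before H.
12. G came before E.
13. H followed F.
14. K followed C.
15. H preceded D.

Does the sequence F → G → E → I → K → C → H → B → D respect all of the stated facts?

no

The constraints require C before K, but in the proposed sequence K appears ahead of C. That one violation is enough.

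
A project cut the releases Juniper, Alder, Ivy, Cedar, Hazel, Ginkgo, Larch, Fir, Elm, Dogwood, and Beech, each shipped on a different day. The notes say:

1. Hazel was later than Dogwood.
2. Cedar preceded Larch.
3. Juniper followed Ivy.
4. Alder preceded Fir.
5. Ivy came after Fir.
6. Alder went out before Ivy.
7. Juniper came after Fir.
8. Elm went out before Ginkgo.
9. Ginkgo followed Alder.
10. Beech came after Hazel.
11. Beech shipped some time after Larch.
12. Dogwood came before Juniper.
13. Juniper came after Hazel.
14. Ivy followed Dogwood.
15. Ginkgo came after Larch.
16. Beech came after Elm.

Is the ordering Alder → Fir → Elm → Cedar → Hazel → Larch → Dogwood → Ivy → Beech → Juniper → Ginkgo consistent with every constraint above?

no

The constraints require Dogwood before Hazel, but in the proposed sequence Hazel appears ahead of Dogwood. That one violation is enough.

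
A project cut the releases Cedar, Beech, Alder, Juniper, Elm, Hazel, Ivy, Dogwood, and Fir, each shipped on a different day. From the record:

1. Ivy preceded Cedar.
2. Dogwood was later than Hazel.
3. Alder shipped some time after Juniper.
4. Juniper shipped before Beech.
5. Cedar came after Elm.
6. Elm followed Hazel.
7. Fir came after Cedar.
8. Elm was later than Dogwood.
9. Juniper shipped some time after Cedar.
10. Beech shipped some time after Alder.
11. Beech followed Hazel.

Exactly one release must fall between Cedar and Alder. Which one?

Juniper

Tracing the constraints gives Cedar → Juniper → Alder, so Juniper sits after Cedar and before Alder.
No other release is forced both after Cedar and before Alder.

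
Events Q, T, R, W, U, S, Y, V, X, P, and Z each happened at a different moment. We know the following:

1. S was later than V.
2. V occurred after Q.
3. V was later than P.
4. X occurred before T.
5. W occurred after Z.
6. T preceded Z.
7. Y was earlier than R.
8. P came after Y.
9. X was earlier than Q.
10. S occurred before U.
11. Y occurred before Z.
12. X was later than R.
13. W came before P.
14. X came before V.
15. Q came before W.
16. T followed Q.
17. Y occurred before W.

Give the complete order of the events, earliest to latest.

Y, R, X, Q, T, Z, W, P, V, S, U

The constraints fix every adjacent pair, so only one ordering works:
Y → R → X → Q → T → Z → W → P → V → S → U.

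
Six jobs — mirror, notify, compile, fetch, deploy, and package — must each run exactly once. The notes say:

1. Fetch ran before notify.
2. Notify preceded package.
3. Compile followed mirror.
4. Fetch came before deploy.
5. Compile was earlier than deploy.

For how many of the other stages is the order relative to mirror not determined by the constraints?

Forced after mirror: compile and deploy.
That leaves fetch, notify, and package with no forced order relative to mirror — 3.

3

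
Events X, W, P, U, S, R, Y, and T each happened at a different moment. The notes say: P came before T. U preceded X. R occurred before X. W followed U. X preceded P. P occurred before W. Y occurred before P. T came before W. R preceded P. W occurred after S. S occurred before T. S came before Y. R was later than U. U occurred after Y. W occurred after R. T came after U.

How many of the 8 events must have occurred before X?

4

Directly stated before X: R and U.
S reaches X via S → Y → U → X.
Y reaches X via Y → U → X.
No chain forces T (or any of the others) ahead of X.
That's R, S, U, and Y — 4 in all.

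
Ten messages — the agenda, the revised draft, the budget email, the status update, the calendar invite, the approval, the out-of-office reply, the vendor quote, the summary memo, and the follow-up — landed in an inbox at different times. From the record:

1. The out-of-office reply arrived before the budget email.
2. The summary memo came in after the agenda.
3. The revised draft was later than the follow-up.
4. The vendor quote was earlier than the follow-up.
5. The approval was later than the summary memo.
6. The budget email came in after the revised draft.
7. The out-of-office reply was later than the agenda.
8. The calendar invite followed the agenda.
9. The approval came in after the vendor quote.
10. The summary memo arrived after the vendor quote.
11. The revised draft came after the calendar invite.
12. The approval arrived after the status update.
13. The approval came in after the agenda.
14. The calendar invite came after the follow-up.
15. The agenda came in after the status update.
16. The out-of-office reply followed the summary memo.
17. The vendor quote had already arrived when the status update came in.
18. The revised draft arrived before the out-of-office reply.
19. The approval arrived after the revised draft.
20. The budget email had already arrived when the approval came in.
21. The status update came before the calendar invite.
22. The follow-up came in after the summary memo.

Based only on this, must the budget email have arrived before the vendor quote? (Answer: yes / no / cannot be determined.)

Tracing the constraints gives the vendor quote → the follow-up → the revised draft → the budget email, so the vendor quote must come before the budget email.
That means the budget email cannot be before the vendor quote.

no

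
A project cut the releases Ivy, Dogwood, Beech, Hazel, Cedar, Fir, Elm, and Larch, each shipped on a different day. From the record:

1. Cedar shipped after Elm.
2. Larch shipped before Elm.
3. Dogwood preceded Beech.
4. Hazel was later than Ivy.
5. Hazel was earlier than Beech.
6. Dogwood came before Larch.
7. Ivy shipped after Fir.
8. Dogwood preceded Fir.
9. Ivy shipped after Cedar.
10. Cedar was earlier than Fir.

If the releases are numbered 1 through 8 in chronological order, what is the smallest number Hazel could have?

7

Cedar, Dogwood, Elm, Fir, Ivy, and Larch must all come before Hazel — 6 forced predecessors.
Nothing else is forced ahead of Hazel, so its earliest slot is position 6 + 1 = 7.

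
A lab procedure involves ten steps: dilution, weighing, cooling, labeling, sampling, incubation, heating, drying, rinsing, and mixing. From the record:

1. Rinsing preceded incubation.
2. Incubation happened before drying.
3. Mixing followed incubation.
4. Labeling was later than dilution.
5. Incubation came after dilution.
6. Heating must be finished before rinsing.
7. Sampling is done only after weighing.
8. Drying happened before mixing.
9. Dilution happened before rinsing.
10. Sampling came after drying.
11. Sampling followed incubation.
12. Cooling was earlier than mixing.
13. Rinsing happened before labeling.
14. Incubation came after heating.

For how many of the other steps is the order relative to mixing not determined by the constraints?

Forced before mixing: cooling, dilution, drying, heating, incubation, and rinsing.
That leaves labeling, sampling, and weighing with no forced order relative to mixing — 3.

3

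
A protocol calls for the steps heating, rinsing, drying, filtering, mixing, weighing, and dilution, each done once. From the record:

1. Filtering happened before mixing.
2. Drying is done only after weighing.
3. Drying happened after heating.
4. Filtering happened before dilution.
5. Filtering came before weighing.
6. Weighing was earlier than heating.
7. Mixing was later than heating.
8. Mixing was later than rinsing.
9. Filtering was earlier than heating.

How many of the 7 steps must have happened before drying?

3

Directly stated before drying: heating and weighing.
Filtering reaches drying via filtering → weighing → drying.
No chain forces mixing (or any of the others) ahead of drying.
That's filtering, heating, and weighing — 3 in all.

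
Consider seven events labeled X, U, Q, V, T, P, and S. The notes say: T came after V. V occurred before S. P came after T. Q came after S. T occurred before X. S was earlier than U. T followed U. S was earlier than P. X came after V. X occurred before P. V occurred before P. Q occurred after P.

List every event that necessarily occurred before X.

S, T, U, V

Directly stated before X: T and V.
S reaches X via S → U → T → X.
U reaches X via U → T → X.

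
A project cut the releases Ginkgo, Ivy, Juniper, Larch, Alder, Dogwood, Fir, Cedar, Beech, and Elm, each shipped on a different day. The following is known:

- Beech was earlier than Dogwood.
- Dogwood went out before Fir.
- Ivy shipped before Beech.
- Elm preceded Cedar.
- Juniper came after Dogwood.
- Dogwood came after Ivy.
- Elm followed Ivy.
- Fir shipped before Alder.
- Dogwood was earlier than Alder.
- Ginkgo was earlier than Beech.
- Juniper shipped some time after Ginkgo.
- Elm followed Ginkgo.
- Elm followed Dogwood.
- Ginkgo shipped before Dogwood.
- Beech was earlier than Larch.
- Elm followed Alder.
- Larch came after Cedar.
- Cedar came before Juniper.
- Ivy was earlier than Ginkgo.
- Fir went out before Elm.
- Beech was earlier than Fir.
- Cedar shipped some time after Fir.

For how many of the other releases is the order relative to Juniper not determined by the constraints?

Forced before Juniper: Alder, Beech, Cedar, Dogwood, Elm, Fir, Ginkgo, and Ivy.
That leaves Larch with no forced order relative to Juniper — 1.

1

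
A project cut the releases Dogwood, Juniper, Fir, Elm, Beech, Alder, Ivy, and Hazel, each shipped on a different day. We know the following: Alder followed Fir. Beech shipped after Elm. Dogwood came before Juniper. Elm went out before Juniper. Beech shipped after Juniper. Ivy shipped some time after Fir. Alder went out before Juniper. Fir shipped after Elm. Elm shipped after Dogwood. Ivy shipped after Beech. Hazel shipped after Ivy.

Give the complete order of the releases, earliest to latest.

Dogwood, Elm, Fir, Alder, Juniper, Beech, Ivy, Hazel

The constraints fix every adjacent pair, so only one ordering works:
Dogwood → Elm → Fir → Alder → Juniper → Beech → Ivy → Hazel.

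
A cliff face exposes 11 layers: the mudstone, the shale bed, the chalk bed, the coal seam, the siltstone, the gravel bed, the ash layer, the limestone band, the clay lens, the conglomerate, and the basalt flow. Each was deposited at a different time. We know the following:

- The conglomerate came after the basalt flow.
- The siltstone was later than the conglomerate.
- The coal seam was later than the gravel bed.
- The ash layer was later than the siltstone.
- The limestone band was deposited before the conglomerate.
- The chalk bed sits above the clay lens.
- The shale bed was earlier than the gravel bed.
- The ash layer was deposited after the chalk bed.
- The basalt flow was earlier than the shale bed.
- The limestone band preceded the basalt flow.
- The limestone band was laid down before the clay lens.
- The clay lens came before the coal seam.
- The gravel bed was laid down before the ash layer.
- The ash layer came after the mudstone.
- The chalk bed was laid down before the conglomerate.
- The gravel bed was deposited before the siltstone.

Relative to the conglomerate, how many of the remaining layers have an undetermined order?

4

Forced before the conglomerate: the basalt flow, the chalk bed, the clay lens, and the limestone band; forced after the conglomerate: the ash layer and the siltstone.
That leaves the coal seam, the gravel bed, the mudstone, and the shale bed with no forced order relative to the conglomerate — 4.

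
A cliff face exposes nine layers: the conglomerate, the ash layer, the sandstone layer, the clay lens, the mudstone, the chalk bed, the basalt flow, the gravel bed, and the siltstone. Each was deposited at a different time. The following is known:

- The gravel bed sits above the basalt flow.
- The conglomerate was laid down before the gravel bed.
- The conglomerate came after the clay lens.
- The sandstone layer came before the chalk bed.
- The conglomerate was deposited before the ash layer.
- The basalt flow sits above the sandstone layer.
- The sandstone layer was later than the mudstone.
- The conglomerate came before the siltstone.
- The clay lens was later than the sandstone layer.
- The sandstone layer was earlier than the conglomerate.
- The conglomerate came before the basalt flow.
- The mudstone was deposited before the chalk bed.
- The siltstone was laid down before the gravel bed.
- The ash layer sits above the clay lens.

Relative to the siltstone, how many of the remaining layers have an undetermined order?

Forced before the siltstone: the clay lens, the conglomerate, the mudstone, and the sandstone layer; forced after the siltstone: the gravel bed.
That leaves the ash layer, the basalt flow, and the chalk bed with no forced order relative to the siltstone — 3.

3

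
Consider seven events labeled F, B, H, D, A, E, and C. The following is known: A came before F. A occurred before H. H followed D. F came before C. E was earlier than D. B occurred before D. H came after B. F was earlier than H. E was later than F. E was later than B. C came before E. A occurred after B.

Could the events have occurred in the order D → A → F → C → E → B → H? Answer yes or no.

The constraints require B before A, but in the proposed sequence A appears ahead of B. That one violation is enough.

no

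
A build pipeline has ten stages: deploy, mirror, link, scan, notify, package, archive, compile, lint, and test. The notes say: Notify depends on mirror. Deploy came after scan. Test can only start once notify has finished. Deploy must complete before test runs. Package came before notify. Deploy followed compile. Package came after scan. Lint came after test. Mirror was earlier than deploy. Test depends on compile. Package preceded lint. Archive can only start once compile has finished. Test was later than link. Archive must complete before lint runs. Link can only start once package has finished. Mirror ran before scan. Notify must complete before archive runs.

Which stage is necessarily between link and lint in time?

test

Tracing the constraints gives link → test → lint, so test sits after link and before lint.
No other stage is forced both after link and before lint.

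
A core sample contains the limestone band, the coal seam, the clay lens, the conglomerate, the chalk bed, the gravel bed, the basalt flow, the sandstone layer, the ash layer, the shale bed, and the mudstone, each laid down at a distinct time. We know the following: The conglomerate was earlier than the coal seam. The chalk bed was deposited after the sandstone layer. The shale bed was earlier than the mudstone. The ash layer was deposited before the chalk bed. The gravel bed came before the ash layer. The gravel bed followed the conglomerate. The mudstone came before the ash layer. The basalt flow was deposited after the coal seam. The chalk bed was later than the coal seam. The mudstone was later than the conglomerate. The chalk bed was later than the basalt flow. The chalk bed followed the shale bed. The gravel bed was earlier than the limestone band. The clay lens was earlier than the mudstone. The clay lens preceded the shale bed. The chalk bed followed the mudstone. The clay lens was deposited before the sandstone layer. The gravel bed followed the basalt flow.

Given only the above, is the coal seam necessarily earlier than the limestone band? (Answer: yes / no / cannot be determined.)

yes

Chain the constraints: the coal seam → the basalt flow → the gravel bed → the limestone band. Each link is directly stated, so the coal seam comes before the limestone band.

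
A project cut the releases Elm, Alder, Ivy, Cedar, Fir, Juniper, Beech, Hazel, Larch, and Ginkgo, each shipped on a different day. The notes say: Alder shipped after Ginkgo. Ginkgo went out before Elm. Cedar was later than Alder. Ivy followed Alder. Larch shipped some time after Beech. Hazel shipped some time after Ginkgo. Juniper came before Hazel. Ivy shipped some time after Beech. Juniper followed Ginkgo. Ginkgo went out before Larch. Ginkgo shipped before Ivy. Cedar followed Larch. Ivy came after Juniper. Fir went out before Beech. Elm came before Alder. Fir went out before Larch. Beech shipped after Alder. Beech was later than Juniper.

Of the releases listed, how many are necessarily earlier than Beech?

5

Directly stated before Beech: Alder, Fir, and Juniper.
Elm reaches Beech via Elm → Alder → Beech.
Ginkgo reaches Beech via Ginkgo → Juniper → Beech.
No chain forces Larch (or any of the others) ahead of Beech.
That's Alder, Elm, Fir, Ginkgo, and Juniper — 5 in all.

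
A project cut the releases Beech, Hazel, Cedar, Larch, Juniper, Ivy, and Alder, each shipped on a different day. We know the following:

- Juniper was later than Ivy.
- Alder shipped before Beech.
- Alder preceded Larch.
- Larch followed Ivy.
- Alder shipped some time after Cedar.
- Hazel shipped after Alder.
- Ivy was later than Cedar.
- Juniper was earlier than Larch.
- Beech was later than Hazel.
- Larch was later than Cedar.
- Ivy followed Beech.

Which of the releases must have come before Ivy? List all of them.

Directly stated before Ivy: Beech and Cedar.
Alder reaches Ivy via Alder → Beech → Ivy.
Hazel reaches Ivy via Hazel → Beech → Ivy.

Alder, Beech, Cedar, Hazel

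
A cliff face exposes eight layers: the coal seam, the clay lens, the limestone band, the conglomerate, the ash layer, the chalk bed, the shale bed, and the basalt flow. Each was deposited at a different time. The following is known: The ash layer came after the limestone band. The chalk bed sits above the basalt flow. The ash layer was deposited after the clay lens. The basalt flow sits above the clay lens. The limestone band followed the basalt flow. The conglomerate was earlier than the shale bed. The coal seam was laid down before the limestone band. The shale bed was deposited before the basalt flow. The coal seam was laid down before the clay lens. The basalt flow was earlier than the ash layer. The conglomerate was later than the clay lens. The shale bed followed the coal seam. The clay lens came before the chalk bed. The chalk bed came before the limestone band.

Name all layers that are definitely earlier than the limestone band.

the basalt flow, the chalk bed, the clay lens, the coal seam, the conglomerate, the shale bed

Directly stated before the limestone band: the basalt flow, the chalk bed, and the coal seam.
The clay lens reaches the limestone band via the clay lens → the chalk bed → the limestone band.
The conglomerate reaches the limestone band via the conglomerate → the shale bed → the basalt flow → the limestone band.
The shale bed reaches the limestone band via the shale bed → the basalt flow → the limestone band.
No chain forces the ash layer ahead of the limestone band.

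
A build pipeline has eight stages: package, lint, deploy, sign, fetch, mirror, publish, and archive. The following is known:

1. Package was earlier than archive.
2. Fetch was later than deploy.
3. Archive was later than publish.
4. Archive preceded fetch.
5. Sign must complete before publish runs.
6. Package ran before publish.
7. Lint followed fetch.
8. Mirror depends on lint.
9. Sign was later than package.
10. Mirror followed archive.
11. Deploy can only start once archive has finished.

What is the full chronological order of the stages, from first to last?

The constraints fix every adjacent pair, so only one ordering works:
package → sign → publish → archive → deploy → fetch → lint → mirror.

package, sign, publish, archive, deploy, fetch, lint, mirror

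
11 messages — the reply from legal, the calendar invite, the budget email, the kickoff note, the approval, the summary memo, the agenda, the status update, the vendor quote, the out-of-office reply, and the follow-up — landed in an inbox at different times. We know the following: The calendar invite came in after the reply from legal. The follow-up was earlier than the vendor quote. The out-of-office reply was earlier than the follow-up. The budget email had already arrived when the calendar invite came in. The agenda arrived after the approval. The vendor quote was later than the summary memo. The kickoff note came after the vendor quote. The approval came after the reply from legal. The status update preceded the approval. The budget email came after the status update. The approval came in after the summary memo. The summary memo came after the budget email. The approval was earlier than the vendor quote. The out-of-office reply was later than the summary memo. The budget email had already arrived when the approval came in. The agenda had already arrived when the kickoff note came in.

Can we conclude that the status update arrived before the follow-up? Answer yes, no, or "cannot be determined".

yes

Chain the constraints: the status update → the budget email → the summary memo → the out-of-office reply → the follow-up. Each link is directly stated, so the status update comes before the follow-up.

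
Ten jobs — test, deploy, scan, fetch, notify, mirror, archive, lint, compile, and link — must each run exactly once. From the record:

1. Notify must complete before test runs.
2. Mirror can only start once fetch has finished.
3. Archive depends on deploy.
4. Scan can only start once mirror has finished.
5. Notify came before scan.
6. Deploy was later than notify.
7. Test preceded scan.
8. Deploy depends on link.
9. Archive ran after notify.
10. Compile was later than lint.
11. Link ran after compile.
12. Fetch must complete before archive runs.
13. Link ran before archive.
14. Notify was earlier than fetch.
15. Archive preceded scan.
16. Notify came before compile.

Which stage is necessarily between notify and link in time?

Tracing the constraints gives notify → compile → link, so compile sits after notify and before link.
No other stage is forced both after notify and before link.

compile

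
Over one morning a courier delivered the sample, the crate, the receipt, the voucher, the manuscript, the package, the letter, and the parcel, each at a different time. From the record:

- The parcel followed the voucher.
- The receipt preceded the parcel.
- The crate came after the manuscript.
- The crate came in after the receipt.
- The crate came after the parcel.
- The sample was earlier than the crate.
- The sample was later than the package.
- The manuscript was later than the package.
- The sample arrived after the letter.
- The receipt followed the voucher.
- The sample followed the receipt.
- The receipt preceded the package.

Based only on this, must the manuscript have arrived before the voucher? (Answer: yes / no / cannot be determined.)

no

Tracing the constraints gives the voucher → the receipt → the package → the manuscript, so the voucher must come before the manuscript.
That means the manuscript cannot be before the voucher.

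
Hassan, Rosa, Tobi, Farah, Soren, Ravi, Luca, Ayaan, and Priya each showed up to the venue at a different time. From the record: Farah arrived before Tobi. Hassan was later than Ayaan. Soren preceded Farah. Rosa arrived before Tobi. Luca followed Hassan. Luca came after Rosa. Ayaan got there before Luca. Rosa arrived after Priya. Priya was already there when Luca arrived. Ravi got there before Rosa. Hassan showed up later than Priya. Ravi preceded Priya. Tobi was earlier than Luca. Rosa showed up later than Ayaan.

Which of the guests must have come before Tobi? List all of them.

Directly stated before Tobi: Farah and Rosa.
Ayaan reaches Tobi via Ayaan → Rosa → Tobi.
Priya reaches Tobi via Priya → Rosa → Tobi.
Ravi reaches Tobi via Ravi → Rosa → Tobi.
Likewise Soren reaches Tobi by chaining the stated constraints.

Ayaan, Farah, Priya, Ravi, Rosa, Soren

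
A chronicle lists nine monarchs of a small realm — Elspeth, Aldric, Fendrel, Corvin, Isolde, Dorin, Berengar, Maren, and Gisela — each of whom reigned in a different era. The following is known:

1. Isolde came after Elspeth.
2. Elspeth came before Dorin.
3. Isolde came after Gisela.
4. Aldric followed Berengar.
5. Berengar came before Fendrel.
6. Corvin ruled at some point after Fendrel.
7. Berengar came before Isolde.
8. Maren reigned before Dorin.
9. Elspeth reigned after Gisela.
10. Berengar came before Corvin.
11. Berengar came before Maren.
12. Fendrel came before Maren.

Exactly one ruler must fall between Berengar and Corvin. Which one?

Tracing the constraints gives Berengar → Fendrel → Corvin, so Fendrel sits after Berengar and before Corvin.
No other ruler is forced both after Berengar and before Corvin.

Fendrel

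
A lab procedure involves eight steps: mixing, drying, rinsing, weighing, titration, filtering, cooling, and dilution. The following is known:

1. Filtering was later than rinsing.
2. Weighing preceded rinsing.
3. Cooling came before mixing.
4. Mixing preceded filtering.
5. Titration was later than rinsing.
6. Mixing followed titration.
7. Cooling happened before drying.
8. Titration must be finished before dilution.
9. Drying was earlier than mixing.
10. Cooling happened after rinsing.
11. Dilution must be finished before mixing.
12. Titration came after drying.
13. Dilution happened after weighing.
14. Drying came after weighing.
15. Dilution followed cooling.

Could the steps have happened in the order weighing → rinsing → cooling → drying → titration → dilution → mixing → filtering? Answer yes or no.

Check each stated constraint against the proposed order — e.g. weighing is ahead of dilution; rinsing is ahead of filtering. Every pair is in the required order; nothing is violated.

yes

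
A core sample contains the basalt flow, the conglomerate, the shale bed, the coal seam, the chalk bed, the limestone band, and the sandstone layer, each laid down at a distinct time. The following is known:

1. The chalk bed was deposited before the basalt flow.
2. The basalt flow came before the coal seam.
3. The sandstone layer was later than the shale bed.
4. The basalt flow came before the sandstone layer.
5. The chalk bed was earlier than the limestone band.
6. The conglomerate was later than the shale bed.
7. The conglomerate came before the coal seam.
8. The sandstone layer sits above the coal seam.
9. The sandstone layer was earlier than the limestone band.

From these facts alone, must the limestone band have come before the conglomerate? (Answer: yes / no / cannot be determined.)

no

Tracing the constraints gives the conglomerate → the coal seam → the sandstone layer → the limestone band, so the conglomerate must come before the limestone band.
That means the limestone band cannot be before the conglomerate.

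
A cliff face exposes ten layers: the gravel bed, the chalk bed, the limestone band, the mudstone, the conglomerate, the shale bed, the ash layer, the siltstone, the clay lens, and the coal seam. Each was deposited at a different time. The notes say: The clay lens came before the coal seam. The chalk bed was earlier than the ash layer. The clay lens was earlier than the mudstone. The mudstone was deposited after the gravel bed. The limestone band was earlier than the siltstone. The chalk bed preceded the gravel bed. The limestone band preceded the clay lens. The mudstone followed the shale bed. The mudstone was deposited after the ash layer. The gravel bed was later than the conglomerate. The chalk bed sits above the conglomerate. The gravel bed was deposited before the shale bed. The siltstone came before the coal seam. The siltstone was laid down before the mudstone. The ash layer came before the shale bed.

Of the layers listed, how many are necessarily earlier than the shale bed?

4

Directly stated before the shale bed: the ash layer and the gravel bed.
The chalk bed reaches the shale bed via the chalk bed → the ash layer → the shale bed.
The conglomerate reaches the shale bed via the conglomerate → the gravel bed → the shale bed.
That's the ash layer, the chalk bed, the conglomerate, and the gravel bed — 4 in all.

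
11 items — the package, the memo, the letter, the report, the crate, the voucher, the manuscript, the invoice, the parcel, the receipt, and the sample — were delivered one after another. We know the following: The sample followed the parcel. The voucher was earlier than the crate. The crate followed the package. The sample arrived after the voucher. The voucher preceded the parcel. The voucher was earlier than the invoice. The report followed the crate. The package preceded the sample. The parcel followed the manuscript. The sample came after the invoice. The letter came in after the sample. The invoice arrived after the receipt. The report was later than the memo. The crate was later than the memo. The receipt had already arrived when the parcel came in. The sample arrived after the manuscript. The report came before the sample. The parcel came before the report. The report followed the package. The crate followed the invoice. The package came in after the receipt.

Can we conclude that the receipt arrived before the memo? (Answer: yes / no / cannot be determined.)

No chain of stated constraints runs from the receipt to the memo, and none runs from the memo to the receipt either.
So the relative order of the receipt and the memo is not fixed by the given facts.

cannot be determined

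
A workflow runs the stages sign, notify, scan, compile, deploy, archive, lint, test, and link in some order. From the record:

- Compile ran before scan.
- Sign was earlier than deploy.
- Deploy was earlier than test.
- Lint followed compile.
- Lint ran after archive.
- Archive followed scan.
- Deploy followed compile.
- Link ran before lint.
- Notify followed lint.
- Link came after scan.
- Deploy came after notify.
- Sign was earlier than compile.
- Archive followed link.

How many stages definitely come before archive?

Directly stated before archive: link and scan.
Compile reaches archive via compile → scan → archive.
Sign reaches archive via sign → compile → scan → archive.
That's compile, link, scan, and sign — 4 in all.

4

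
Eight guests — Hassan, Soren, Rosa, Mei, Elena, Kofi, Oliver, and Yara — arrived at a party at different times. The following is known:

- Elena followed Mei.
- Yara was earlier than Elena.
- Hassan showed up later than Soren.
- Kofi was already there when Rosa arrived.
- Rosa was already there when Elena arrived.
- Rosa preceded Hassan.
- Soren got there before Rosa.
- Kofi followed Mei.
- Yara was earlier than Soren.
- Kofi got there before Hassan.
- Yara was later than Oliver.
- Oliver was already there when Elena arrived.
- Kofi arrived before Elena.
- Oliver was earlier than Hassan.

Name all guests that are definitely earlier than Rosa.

Kofi, Mei, Oliver, Soren, Yara

Directly stated before Rosa: Kofi and Soren.
Mei reaches Rosa via Mei → Kofi → Rosa.
Oliver reaches Rosa via Oliver → Yara → Soren → Rosa.
Yara reaches Rosa via Yara → Soren → Rosa.
No chain forces Hassan (or any of the others) ahead of Rosa.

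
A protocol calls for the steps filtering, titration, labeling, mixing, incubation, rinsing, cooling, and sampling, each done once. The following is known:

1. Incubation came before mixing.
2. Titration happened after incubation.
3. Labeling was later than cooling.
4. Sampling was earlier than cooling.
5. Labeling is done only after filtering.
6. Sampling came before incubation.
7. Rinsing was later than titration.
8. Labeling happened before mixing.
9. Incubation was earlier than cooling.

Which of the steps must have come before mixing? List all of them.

cooling, filtering, incubation, labeling, sampling

Directly stated before mixing: incubation and labeling.
Cooling reaches mixing via cooling → labeling → mixing.
Filtering reaches mixing via filtering → labeling → mixing.
Sampling reaches mixing via sampling → incubation → mixing.
No chain forces rinsing (or any of the others) ahead of mixing.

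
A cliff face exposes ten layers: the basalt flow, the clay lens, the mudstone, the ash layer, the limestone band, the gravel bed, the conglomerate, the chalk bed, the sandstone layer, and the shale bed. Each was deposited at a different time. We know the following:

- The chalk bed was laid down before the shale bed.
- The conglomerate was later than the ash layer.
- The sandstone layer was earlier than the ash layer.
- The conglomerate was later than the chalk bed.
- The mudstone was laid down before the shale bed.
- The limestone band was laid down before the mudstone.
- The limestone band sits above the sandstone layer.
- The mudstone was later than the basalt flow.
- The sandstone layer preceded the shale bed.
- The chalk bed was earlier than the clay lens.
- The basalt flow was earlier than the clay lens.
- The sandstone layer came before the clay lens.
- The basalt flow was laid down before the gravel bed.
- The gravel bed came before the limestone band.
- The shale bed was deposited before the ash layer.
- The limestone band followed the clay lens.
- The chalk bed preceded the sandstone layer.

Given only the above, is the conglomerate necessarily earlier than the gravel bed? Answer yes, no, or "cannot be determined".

Tracing the constraints gives the gravel bed → the limestone band → the mudstone → the shale bed → the ash layer → the conglomerate, so the gravel bed must come before the conglomerate.
That means the conglomerate cannot be before the gravel bed.

no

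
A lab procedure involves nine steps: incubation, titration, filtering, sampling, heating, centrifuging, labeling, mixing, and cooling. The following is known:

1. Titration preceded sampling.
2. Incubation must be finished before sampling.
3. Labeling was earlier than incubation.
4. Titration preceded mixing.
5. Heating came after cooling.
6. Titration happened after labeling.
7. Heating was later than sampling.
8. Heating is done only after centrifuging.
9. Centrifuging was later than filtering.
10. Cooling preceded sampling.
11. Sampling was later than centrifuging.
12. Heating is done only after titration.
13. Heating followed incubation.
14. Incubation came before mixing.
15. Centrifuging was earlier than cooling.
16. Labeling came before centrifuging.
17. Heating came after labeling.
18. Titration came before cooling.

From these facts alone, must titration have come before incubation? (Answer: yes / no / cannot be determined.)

No chain of stated constraints runs from titration to incubation, and none runs from incubation to titration either.
So the relative order of titration and incubation is not fixed by the given facts.

cannot be determined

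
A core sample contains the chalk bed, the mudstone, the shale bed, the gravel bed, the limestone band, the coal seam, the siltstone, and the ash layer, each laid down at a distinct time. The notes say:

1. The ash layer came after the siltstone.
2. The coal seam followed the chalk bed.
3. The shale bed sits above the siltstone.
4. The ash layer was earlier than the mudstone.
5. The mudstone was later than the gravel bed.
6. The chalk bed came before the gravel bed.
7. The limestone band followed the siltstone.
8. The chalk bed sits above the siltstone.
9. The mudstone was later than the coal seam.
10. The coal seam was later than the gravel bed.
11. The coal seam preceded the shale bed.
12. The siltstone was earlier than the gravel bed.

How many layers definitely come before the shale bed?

Directly stated before the shale bed: the coal seam and the siltstone.
The chalk bed reaches the shale bed via the chalk bed → the coal seam → the shale bed.
The gravel bed reaches the shale bed via the gravel bed → the coal seam → the shale bed.
No chain forces the limestone band (or any of the others) ahead of the shale bed.
That's the chalk bed, the coal seam, the gravel bed, and the siltstone — 4 in all.

4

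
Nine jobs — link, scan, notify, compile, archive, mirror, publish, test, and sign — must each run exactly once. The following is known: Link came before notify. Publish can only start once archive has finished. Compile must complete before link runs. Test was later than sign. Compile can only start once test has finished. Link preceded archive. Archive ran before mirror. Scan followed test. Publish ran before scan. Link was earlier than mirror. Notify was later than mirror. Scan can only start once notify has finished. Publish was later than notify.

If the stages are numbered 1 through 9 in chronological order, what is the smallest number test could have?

2

Sign must come before test — 1 forced predecessor.
Nothing else is forced ahead of test, so its earliest slot is position 1 + 1 = 2.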